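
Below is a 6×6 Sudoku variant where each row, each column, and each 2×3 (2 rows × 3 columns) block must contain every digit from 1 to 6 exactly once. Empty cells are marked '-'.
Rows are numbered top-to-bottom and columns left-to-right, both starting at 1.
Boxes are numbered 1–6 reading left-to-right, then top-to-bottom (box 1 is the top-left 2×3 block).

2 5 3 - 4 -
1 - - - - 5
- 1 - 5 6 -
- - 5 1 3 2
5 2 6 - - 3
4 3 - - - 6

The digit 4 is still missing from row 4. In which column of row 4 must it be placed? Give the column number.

2

Consider where 4 can go in row 4.
r4c1 is out (column 1 already has a 4).
So the only cell in row 4 that can hold 4 is r4c2.
That is column 2.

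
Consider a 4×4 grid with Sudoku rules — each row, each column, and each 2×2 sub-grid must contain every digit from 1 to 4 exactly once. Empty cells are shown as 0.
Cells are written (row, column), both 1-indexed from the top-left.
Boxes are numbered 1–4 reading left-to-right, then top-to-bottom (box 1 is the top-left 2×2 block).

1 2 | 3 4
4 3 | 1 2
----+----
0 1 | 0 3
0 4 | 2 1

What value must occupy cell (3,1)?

Row 3 already contains {1, 3}.
Column 1 already contains {1, 4}.
Its 2×2 block (box 3) already contains {1, 4}.
The only value from 1–4 not eliminated is 2, so (3,1) = 2.

2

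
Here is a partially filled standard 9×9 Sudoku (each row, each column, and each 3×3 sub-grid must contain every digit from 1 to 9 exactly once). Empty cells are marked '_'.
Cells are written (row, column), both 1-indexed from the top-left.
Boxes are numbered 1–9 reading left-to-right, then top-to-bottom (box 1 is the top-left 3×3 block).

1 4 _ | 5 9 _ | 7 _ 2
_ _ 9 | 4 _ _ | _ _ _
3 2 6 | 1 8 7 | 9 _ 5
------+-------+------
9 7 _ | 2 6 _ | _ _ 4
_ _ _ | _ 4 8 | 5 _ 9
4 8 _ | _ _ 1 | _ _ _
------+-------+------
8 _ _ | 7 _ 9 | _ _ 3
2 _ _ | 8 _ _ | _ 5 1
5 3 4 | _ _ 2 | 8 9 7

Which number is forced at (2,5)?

Cell (2,5) itself could take any of {2, 3} by direct elimination.
Consider where 2 can go in column 5.
(6,5) is out (box 5 already has a 2).
(7,5) is out (box 8 already has a 2).
(8,5) is out (row 8 already has a 2).
(9,5) is out (row 9 already has a 2).
So the only cell in column 5 that can hold 2 is (2,5).
Therefore (2,5) = 2.

2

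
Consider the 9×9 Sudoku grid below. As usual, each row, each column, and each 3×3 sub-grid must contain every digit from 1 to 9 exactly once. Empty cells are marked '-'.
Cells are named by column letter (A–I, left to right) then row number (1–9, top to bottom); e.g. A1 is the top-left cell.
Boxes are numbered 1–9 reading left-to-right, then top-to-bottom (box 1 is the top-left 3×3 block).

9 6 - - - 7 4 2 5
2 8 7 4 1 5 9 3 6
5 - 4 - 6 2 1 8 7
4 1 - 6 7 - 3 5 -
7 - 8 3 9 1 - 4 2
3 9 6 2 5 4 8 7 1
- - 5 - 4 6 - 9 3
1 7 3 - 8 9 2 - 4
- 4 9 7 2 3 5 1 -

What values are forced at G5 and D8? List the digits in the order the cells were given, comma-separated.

For G5:
  Row 5 already contains {1, 2, 3, 4, 7, 8, 9}.
  Column G already contains {1, 2, 3, 4, 5, 8, 9}.
  Its 3×3 block (box 6) already contains {1, 2, 3, 4, 5, 7, 8}.
  The only value from 1–9 not eliminated is 6, so G5 = 6.
For D8:
  Row 8 already contains {1, 2, 3, 4, 7, 8, 9}.
  Column D already contains {2, 3, 4, 6, 7}.
  Its 3×3 block (box 8) already contains {2, 3, 4, 6, 7, 8, 9}.
  The only value from 1–9 not eliminated is 5, so D8 = 5.

6,5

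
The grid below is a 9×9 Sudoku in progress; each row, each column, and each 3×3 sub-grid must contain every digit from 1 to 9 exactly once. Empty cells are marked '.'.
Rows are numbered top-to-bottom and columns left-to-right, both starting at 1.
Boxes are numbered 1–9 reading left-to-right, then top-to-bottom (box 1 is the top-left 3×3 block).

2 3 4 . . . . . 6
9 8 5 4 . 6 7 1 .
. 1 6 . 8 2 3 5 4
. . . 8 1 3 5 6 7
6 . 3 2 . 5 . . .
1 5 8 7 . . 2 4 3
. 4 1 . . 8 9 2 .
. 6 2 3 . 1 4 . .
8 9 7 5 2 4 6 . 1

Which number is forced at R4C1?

4

Row 4 already contains {1, 3, 5, 6, 7, 8}.
Column 1 already contains {1, 2, 6, 8, 9}.
Its 3×3 block (box 4) already contains {1, 3, 5, 6, 8}.
The only value from 1–9 not eliminated is 4, so R4C1 = 4.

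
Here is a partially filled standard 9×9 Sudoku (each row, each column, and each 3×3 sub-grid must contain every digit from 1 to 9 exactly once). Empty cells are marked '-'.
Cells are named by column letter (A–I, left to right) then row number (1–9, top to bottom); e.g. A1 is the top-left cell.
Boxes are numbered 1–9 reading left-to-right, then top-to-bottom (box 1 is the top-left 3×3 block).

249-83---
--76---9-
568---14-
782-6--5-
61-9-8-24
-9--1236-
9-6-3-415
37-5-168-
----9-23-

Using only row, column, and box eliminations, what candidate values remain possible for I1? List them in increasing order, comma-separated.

6,7

Row 1 already contains {2, 3, 4, 8, 9}.
Column I already contains {4, 5}.
Its 3×3 block (box 3) already contains {1, 4, 9}.
Removing those from 1–9 leaves {6, 7} as the candidates for I1.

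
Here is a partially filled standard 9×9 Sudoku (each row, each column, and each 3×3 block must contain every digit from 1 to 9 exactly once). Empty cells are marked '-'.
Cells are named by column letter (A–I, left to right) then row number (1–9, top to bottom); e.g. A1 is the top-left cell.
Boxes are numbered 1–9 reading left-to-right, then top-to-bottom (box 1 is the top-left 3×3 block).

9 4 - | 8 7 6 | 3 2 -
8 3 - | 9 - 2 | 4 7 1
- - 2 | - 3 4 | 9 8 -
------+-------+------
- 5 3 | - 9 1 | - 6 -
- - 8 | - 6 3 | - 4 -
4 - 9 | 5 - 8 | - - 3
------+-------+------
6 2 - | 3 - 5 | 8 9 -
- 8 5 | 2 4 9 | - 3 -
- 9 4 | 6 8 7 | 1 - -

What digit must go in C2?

6

Row 2 already contains {1, 2, 3, 4, 7, 8, 9}.
Column C already contains {2, 3, 4, 5, 8, 9}.
Its 3×3 block (box 1) already contains {2, 3, 4, 8, 9}.
The only value from 1–9 not eliminated is 6, so C2 = 6.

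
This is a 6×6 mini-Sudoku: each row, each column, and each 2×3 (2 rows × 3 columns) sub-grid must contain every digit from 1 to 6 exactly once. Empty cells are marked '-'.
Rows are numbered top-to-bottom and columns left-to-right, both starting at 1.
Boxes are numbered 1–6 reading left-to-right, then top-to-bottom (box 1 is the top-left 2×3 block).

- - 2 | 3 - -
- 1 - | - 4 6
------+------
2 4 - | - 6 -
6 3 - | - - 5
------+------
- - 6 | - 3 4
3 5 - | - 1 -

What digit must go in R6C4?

6

Cell R6C4 itself could take any of {2, 6} by direct elimination.
Consider where 6 can go in box 6.
R5C4 is out (row 5 already has a 6).
R6C6 is out (column 6 already has a 6).
So the only cell in box 6 that can hold 6 is R6C4.
Therefore R6C4 = 6.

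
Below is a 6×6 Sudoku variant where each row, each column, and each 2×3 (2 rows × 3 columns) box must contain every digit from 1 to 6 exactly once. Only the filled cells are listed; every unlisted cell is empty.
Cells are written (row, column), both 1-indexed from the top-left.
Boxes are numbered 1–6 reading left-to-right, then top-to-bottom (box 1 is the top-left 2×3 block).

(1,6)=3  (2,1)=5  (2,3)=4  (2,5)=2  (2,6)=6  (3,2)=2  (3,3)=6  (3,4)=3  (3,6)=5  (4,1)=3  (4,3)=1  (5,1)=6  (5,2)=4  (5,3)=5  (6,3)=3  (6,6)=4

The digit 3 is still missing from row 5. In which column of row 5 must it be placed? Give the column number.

Consider where 3 can go in row 5.
(5,4) is out (column 4 already has a 3).
(5,6) is out (column 6 already has a 3).
So the only cell in row 5 that can hold 3 is (5,5).
That is column 5.

5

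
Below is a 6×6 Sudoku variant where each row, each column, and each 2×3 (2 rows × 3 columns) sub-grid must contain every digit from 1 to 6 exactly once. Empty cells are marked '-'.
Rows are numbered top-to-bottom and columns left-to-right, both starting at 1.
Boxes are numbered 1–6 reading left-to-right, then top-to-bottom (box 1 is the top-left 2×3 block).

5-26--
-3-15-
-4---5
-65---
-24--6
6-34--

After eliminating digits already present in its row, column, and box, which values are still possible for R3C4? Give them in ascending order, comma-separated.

Row 3 already contains {4, 5}.
Column 4 already contains {1, 4, 6}.
Its 2×3 block (box 4) already contains {5}.
Removing those from 1–6 leaves {2, 3} as the candidates for R3C4.

2,3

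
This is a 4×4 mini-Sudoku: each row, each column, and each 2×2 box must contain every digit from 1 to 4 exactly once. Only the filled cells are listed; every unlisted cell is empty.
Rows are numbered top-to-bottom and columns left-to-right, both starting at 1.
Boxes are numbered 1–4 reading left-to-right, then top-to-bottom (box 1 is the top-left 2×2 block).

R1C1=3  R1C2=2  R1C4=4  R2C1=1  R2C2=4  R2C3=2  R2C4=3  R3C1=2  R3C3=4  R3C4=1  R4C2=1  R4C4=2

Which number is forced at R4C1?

4

Row 4 already contains {1, 2}.
Column 1 already contains {1, 2, 3}.
Its 2×2 block (box 3) already contains {1, 2}.
The only value from 1–4 not eliminated is 4, so R4C1 = 4.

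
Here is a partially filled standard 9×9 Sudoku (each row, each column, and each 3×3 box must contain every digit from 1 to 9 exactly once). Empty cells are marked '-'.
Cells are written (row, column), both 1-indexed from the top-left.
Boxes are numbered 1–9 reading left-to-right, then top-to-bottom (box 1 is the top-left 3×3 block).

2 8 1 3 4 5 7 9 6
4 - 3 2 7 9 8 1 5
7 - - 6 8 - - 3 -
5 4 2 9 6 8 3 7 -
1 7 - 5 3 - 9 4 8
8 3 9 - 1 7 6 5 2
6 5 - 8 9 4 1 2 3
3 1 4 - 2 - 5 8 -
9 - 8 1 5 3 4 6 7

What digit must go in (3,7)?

Row 3 already contains {3, 6, 7, 8}.
Column 7 already contains {1, 3, 4, 5, 6, 7, 8, 9}.
Its 3×3 block (box 3) already contains {1, 3, 5, 6, 7, 8, 9}.
The only value from 1–9 not eliminated is 2, so (3,7) = 2.

2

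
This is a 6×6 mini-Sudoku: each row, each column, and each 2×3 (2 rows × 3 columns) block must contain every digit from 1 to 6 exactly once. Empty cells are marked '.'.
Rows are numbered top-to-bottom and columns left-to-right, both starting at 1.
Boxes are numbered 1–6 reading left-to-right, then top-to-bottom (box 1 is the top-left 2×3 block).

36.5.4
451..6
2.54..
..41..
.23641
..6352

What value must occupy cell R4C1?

6

Row 4 already contains {1, 4}.
Column 1 already contains {2, 3, 4}.
Its 2×3 block (box 3) already contains {2, 4, 5}.
The only value from 1–6 not eliminated is 6, so R4C1 = 6.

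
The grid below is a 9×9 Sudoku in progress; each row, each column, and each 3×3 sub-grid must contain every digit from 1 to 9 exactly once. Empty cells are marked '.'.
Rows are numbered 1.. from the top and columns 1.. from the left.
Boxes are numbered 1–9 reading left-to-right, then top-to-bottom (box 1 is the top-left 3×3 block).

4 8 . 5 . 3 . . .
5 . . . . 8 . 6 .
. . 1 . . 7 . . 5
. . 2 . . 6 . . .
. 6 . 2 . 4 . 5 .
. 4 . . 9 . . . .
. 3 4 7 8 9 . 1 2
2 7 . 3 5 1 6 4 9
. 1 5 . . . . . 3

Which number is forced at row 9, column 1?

Cell row 9, column 1 itself could take any of {6, 8, 9} by direct elimination.
Consider where 9 can go in box 7.
row 7, column 1 is out (row 7 already has a 9).
row 8, column 3 is out (row 8 already has a 9).
So the only cell in box 7 that can hold 9 is row 9, column 1.
Therefore row 9, column 1 = 9.

9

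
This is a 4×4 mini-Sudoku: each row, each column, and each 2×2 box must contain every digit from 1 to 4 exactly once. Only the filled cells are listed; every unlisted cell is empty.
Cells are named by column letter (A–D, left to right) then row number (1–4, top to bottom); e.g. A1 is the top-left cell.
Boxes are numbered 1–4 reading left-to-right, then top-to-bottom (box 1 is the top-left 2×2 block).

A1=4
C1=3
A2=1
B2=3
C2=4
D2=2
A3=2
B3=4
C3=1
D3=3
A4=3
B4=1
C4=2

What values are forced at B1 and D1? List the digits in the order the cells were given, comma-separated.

For B1:
  Row 1 already contains {3, 4}.
  Column B already contains {1, 3, 4}.
  Its 2×2 block (box 1) already contains {1, 3, 4}.
  The only value from 1–4 not eliminated is 2, so B1 = 2.
For D1:
  Row 1 already contains {3, 4}.
  Column D already contains {2, 3}.
  Its 2×2 block (box 2) already contains {2, 3, 4}.
  The only value from 1–4 not eliminated is 1, so D1 = 1.

2,1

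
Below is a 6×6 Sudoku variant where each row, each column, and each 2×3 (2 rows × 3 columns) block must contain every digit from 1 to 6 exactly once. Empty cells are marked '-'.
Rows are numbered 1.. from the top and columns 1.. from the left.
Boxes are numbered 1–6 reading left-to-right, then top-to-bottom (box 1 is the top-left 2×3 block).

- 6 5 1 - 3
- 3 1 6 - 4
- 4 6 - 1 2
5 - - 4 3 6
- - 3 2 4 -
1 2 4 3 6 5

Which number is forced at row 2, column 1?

2

Row 2 already contains {1, 3, 4, 6}.
Column 1 already contains {1, 5}.
Its 2×3 block (box 1) already contains {1, 3, 5, 6}.
The only value from 1–6 not eliminated is 2, so row 2, column 1 = 2.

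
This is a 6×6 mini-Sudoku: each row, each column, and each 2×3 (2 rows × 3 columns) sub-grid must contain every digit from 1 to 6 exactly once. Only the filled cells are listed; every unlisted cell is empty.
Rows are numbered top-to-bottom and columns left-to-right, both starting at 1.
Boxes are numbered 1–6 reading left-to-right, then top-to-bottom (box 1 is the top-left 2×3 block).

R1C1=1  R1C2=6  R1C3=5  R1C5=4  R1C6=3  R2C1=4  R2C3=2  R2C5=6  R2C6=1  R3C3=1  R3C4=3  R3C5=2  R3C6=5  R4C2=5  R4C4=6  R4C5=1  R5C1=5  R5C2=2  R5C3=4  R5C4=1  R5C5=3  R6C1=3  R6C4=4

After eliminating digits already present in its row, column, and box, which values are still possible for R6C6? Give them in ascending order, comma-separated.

Row 6 already contains {3, 4}.
Column 6 already contains {1, 3, 5}.
Its 2×3 block (box 6) already contains {1, 3, 4}.
Removing those from 1–6 leaves {2, 6} as the candidates for R6C6.

2,6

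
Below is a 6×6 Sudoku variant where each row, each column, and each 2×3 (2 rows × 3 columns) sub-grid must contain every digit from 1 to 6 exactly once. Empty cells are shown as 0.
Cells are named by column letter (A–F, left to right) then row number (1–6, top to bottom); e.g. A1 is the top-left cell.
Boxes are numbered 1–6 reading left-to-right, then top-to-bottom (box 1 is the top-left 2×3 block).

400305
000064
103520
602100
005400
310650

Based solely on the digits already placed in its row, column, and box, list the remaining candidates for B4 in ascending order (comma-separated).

4,5

Row 4 already contains {1, 2, 6}.
Column B already contains {1}.
Its 2×3 block (box 3) already contains {1, 2, 3, 6}.
Removing those from 1–6 leaves {4, 5} as the candidates for B4.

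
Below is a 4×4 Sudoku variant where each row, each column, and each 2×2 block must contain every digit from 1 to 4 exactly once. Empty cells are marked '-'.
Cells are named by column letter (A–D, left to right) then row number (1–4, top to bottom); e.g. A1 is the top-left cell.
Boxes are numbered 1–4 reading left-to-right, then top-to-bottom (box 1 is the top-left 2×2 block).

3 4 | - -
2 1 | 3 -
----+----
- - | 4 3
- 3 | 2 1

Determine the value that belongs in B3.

2

Row 3 already contains {3, 4}.
Column B already contains {1, 3, 4}.
Its 2×2 block (box 3) already contains {3}.
The only value from 1–4 not eliminated is 2, so B3 = 2.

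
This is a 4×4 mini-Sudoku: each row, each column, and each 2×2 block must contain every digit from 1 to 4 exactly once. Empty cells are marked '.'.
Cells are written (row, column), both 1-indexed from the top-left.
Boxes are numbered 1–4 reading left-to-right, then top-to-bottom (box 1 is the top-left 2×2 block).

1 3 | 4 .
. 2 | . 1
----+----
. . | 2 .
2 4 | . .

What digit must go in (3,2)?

1

Row 3 already contains {2}.
Column 2 already contains {2, 3, 4}.
Its 2×2 block (box 3) already contains {2, 4}.
The only value from 1–4 not eliminated is 1, so (3,2) = 1.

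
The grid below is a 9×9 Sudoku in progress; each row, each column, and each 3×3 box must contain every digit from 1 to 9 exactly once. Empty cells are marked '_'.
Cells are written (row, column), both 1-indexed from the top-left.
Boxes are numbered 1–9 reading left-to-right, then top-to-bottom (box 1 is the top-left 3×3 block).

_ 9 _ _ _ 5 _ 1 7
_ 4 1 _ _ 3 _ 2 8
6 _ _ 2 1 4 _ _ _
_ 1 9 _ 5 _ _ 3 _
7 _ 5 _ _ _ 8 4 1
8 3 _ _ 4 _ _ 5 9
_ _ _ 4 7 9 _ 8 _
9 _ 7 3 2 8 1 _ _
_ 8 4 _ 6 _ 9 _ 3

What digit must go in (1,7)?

4

Cell (1,7) itself could take any of {3, 4, 6} by direct elimination.
Consider where 4 can go in row 1.
(1,1) is out (box 1 already has a 4).
(1,3) is out (column 3 already has a 4).
(1,4) is out (column 4 already has a 4).
(1,5) is out (column 5 already has a 4).
So the only cell in row 1 that can hold 4 is (1,7).
Therefore (1,7) = 4.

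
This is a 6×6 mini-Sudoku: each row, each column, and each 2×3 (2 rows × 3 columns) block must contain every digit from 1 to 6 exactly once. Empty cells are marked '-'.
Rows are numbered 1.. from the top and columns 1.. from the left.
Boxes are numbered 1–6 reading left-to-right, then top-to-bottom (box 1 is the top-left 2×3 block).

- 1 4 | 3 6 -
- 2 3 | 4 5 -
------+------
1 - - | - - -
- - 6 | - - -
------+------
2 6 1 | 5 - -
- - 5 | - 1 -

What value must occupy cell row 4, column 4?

1

Cell row 4, column 4 itself could take any of {1, 2} by direct elimination.
Consider where 1 can go in column 4.
row 3, column 4 is out (row 3 already has a 1).
row 6, column 4 is out (row 6 already has a 1).
So the only cell in column 4 that can hold 1 is row 4, column 4.
Therefore row 4, column 4 = 1.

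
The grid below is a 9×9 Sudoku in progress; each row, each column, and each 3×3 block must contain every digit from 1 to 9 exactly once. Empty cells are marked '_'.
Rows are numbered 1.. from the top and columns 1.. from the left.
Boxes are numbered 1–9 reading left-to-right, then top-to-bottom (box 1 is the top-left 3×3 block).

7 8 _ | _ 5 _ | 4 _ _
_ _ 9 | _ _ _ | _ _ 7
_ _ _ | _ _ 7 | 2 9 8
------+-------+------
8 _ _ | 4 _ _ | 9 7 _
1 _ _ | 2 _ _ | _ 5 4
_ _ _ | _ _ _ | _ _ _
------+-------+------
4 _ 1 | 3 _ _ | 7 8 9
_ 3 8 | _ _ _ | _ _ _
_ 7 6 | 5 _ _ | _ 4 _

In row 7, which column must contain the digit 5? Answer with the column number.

2

Consider where 5 can go in row 7.
row 7, column 5 is out (column 5 already has a 5).
row 7, column 6 is out (box 8 already has a 5).
So the only cell in row 7 that can hold 5 is row 7, column 2.
That is column 2.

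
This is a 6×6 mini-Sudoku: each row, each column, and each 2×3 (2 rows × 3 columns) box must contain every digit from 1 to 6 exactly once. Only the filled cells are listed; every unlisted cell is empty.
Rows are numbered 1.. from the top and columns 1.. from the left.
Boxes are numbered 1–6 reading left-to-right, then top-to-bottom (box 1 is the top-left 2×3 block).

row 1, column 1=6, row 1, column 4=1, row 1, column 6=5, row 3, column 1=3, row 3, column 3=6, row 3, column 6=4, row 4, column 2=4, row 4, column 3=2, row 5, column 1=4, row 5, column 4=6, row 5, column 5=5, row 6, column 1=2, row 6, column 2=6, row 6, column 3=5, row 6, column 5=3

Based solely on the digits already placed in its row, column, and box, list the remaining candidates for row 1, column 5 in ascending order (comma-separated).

Row 1 already contains {1, 5, 6}.
Column 5 already contains {3, 5}.
Its 2×3 block (box 2) already contains {1, 5}.
Removing those from 1–6 leaves {2, 4} as the candidates for row 1, column 5.

2,4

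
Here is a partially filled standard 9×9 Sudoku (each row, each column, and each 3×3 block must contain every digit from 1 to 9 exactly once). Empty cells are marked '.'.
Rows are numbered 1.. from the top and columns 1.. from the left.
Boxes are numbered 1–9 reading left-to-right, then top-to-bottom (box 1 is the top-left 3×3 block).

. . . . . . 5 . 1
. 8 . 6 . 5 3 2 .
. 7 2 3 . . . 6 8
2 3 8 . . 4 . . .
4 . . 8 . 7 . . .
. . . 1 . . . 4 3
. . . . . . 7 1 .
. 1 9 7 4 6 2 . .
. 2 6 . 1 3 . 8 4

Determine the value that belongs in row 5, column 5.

3

Cell row 5, column 5 itself could take any of {2, 3, 5, 6, 9} by direct elimination.
Consider where 3 can go in row 5.
row 5, column 2 is out (column 2 already has a 3).
row 5, column 3 is out (box 4 already has a 3).
row 5, column 7 is out (column 7 already has a 3).
row 5, column 8 is out (box 6 already has a 3).
row 5, column 9 is out (column 9 already has a 3).
So the only cell in row 5 that can hold 3 is row 5, column 5.
Therefore row 5, column 5 = 3.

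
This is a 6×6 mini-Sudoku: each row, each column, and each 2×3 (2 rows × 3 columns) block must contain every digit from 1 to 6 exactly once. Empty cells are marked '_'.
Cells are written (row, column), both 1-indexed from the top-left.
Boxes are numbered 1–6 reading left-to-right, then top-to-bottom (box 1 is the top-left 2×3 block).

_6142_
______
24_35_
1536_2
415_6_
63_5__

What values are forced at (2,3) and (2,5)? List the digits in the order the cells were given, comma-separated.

4,3

For (2,3):
  Consider where 4 can go in box 1.
  (1,1) is out (row 1 already has a 4).
  (2,1) is out (column 1 already has a 4).
  (2,2) is out (column 2 already has a 4).
  So the only cell in box 1 that can hold 4 is (2,3).
  So (2,3) = 4.
For (2,5):
  Consider where 3 can go in column 5.
  (4,5) is out (row 4 already has a 3).
  (6,5) is out (row 6 already has a 3).
  So the only cell in column 5 that can hold 3 is (2,5).
  So (2,5) = 3.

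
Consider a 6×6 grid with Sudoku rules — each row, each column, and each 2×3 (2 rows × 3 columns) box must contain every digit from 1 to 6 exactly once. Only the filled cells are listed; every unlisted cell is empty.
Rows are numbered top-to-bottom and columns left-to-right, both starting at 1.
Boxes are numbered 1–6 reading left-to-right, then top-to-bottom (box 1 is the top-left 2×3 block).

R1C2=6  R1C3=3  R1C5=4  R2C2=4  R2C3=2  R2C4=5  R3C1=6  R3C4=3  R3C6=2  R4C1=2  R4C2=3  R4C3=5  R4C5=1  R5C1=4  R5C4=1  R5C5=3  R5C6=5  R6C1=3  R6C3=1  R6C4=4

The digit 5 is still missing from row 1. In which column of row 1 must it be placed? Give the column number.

1

Consider where 5 can go in row 1.
R1C4 is out (column 4 already has a 5).
R1C6 is out (column 6 already has a 5).
So the only cell in row 1 that can hold 5 is R1C1.
That is column 1.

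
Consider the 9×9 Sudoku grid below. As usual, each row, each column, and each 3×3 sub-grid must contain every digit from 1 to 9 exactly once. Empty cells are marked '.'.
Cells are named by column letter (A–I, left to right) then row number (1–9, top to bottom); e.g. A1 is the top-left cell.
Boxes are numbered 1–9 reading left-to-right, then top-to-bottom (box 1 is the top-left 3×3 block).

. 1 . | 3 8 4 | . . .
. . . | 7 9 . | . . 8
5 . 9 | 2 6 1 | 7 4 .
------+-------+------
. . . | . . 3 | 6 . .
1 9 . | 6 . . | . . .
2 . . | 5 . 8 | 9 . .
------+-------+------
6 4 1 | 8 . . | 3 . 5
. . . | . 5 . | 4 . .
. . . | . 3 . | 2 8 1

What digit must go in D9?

Cell D9 itself could take any of {4, 9} by direct elimination.
Consider where 4 can go in row 9.
A9 is out (box 7 already has a 4).
B9 is out (column B already has a 4).
C9 is out (box 7 already has a 4).
F9 is out (column F already has a 4).
So the only cell in row 9 that can hold 4 is D9.
Therefore D9 = 4.

4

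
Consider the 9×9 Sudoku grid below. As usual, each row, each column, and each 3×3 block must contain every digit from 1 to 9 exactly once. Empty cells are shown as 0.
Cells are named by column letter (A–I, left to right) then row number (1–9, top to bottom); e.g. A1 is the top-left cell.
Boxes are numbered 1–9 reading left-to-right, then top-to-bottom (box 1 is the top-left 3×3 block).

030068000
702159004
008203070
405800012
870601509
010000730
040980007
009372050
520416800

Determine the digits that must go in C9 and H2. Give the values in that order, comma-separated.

7,8

For C9:
  Consider where 7 can go in box 7.
  A7 is out (row 7 already has a 7).
  C7 is out (row 7 already has a 7).
  A8 is out (row 8 already has a 7).
  B8 is out (row 8 already has a 7).
  So the only cell in box 7 that can hold 7 is C9.
  So C9 = 7.
For H2:
  Consider where 8 can go in row 2.
  B2 is out (box 1 already has a 8).
  G2 is out (column G already has a 8).
  So the only cell in row 2 that can hold 8 is H2.
  So H2 = 8.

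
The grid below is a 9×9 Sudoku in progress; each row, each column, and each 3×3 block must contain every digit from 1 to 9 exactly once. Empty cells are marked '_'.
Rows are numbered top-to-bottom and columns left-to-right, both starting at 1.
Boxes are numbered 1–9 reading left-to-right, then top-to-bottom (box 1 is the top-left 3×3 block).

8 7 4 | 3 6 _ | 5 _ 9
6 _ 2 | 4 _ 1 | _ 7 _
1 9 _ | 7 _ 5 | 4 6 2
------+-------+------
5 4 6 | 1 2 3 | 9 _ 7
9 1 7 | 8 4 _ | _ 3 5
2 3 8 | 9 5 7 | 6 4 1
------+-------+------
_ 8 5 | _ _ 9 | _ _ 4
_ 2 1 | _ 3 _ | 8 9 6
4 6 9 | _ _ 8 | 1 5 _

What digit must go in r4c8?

8

Row 4 already contains {1, 2, 3, 4, 5, 6, 7, 9}.
Column 8 already contains {3, 4, 5, 6, 7, 9}.
Its 3×3 block (box 6) already contains {1, 3, 4, 5, 6, 7, 9}.
The only value from 1–9 not eliminated is 8, so r4c8 = 8.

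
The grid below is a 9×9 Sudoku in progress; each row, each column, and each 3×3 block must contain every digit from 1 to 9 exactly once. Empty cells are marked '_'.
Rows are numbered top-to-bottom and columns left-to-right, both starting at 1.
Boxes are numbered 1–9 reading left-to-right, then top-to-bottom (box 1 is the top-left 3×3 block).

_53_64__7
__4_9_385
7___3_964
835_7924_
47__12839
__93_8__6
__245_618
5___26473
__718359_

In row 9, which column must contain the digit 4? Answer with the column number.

Consider where 4 can go in row 9.
r9c1 is out (column 1 already has a 4).
r9c9 is out (column 9 already has a 4).
So the only cell in row 9 that can hold 4 is r9c2.
That is column 2.

2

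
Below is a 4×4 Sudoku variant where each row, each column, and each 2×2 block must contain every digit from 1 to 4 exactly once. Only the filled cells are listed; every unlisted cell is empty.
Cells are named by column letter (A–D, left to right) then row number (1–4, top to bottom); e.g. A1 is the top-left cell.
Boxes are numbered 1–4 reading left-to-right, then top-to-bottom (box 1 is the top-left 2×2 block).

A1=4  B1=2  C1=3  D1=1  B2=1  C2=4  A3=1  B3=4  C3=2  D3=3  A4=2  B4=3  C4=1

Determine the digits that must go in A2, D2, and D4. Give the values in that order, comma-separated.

3,2,4

For A2:
  Row 2 already contains {1, 4}.
  Column A already contains {1, 2, 4}.
  Its 2×2 block (box 1) already contains {1, 2, 4}.
  The only value from 1–4 not eliminated is 3, so A2 = 3.
For D2:
  Row 2 already contains {1, 4}.
  Column D already contains {1, 3}.
  Its 2×2 block (box 2) already contains {1, 3, 4}.
  The only value from 1–4 not eliminated is 2, so D2 = 2.
For D4:
  Row 4 already contains {1, 2, 3}.
  Column D already contains {1, 3}.
  Its 2×2 block (box 4) already contains {1, 2, 3}.
  The only value from 1–4 not eliminated is 4, so D4 = 4.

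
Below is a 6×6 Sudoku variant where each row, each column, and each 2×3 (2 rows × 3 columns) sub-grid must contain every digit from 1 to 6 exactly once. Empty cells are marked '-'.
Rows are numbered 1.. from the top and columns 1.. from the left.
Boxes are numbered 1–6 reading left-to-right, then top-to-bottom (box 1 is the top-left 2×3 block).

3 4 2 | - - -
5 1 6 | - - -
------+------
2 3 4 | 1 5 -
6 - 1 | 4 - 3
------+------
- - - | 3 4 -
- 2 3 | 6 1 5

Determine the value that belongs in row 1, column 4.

5

Row 1 already contains {2, 3, 4}.
Column 4 already contains {1, 3, 4, 6}.
Its 2×3 block (box 2) already contains {}.
The only value from 1–6 not eliminated is 5, so row 1, column 4 = 5.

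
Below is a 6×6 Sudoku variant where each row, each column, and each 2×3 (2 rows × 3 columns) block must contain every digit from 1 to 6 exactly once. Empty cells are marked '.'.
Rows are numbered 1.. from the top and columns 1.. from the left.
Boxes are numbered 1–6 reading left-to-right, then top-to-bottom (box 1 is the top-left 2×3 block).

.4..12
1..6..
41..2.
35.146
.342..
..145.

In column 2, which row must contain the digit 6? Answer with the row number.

Consider where 6 can go in column 2.
row 2, column 2 is out (row 2 already has a 6).
So the only cell in column 2 that can hold 6 is row 6, column 2.
That is row 6.

6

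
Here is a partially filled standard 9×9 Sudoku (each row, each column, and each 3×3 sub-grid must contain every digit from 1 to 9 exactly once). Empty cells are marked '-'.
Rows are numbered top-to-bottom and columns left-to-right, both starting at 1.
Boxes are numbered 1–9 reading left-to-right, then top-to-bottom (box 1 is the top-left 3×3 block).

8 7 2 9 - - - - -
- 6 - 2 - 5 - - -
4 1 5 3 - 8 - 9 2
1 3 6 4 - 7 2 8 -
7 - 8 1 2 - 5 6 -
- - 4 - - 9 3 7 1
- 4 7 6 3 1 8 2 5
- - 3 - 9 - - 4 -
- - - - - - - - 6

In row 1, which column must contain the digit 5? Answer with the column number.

Consider where 5 can go in row 1.
r1c5 is out (box 2 already has a 5).
r1c6 is out (column 6 already has a 5).
r1c7 is out (column 7 already has a 5).
r1c9 is out (column 9 already has a 5).
So the only cell in row 1 that can hold 5 is r1c8.
That is column 8.

8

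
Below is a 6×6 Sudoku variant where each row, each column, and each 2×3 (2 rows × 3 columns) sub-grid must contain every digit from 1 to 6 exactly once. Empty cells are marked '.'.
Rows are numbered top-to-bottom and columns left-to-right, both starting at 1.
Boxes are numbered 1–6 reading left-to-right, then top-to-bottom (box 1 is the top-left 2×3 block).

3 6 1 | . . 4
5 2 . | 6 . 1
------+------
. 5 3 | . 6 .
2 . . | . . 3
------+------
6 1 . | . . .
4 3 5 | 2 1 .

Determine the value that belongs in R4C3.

Cell R4C3 itself could take any of {4, 6} by direct elimination.
Consider where 6 can go in row 4.
R4C2 is out (column 2 already has a 6).
R4C4 is out (column 4 already has a 6).
R4C5 is out (column 5 already has a 6).
So the only cell in row 4 that can hold 6 is R4C3.
Therefore R4C3 = 6.

6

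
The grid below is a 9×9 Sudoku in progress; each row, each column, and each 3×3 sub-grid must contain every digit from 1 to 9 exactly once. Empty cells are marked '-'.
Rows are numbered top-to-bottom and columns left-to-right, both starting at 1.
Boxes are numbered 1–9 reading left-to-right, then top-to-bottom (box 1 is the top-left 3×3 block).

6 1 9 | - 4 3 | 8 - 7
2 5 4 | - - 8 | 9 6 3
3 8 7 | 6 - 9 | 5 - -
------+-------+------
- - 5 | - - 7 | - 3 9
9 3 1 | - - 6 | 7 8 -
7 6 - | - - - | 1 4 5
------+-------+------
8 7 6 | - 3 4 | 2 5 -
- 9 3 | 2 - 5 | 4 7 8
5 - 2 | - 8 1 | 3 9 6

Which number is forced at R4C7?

6

Row 4 already contains {3, 5, 7, 9}.
Column 7 already contains {1, 2, 3, 4, 5, 7, 8, 9}.
Its 3×3 block (box 6) already contains {1, 3, 4, 5, 7, 8, 9}.
The only value from 1–9 not eliminated is 6, so R4C7 = 6.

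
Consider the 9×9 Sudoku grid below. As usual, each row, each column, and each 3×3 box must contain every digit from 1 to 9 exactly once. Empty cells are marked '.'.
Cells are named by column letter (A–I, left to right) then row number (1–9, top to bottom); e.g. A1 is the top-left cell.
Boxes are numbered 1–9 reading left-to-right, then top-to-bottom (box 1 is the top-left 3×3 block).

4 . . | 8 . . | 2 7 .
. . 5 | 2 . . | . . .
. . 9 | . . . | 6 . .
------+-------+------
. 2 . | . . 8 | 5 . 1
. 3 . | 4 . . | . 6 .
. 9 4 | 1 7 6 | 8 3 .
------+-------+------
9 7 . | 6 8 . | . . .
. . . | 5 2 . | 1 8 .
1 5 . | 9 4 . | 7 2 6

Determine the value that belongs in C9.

8

Cell C9 itself could take any of {3, 8} by direct elimination.
Consider where 8 can go in box 7.
C7 is out (row 7 already has a 8).
A8 is out (row 8 already has a 8).
B8 is out (row 8 already has a 8).
C8 is out (row 8 already has a 8).
So the only cell in box 7 that can hold 8 is C9.
Therefore C9 = 8.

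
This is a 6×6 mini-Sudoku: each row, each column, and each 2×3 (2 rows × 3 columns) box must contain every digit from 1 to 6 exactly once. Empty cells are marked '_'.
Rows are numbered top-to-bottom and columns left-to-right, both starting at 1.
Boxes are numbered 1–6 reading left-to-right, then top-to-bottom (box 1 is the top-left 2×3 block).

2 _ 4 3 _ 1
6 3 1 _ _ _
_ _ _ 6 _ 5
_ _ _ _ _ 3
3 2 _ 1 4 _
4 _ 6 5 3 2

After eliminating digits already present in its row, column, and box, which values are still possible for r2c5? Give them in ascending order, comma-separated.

Row 2 already contains {1, 3, 6}.
Column 5 already contains {3, 4}.
Its 2×3 block (box 2) already contains {1, 3}.
Removing those from 1–6 leaves {2, 5} as the candidates for r2c5.

2,5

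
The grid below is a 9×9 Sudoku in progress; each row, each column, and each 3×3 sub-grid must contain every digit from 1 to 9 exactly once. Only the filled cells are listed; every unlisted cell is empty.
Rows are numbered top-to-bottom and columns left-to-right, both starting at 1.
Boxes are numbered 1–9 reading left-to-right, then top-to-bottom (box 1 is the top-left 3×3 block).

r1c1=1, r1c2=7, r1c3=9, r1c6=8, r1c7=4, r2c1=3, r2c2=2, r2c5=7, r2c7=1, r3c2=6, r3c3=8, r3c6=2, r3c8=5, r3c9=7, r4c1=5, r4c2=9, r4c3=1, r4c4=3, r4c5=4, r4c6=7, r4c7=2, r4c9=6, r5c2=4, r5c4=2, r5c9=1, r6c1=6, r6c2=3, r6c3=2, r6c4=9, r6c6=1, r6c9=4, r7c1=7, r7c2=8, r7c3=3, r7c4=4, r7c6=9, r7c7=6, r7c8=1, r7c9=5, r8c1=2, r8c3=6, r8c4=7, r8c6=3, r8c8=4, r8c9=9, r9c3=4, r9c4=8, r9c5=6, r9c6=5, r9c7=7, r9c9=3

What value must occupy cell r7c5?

2

Row 7 already contains {1, 3, 4, 5, 6, 7, 8, 9}.
Column 5 already contains {4, 6, 7}.
Its 3×3 block (box 8) already contains {3, 4, 5, 6, 7, 8, 9}.
The only value from 1–9 not eliminated is 2, so r7c5 = 2.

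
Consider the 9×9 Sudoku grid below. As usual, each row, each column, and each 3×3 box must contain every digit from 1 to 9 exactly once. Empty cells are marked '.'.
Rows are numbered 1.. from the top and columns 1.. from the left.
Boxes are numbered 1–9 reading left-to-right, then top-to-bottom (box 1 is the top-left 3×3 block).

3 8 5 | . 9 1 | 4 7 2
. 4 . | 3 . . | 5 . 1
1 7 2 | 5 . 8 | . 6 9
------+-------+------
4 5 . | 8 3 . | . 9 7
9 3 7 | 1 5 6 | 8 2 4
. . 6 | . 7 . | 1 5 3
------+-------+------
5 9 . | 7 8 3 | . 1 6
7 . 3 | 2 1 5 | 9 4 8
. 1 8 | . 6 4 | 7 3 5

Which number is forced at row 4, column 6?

2

Row 4 already contains {3, 4, 5, 7, 8, 9}.
Column 6 already contains {1, 3, 4, 5, 6, 8}.
Its 3×3 block (box 5) already contains {1, 3, 5, 6, 7, 8}.
The only value from 1–9 not eliminated is 2, so row 4, column 6 = 2.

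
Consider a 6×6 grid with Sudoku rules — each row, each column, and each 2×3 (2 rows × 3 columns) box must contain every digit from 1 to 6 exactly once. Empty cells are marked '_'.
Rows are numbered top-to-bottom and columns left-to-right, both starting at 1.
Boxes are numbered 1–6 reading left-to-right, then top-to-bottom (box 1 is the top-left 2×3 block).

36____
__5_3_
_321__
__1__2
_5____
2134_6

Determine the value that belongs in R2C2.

Cell R2C2 itself could take any of {2, 4} by direct elimination.
Consider where 2 can go in box 1.
R1C3 is out (column 3 already has a 2).
R2C1 is out (column 1 already has a 2).
So the only cell in box 1 that can hold 2 is R2C2.
Therefore R2C2 = 2.

2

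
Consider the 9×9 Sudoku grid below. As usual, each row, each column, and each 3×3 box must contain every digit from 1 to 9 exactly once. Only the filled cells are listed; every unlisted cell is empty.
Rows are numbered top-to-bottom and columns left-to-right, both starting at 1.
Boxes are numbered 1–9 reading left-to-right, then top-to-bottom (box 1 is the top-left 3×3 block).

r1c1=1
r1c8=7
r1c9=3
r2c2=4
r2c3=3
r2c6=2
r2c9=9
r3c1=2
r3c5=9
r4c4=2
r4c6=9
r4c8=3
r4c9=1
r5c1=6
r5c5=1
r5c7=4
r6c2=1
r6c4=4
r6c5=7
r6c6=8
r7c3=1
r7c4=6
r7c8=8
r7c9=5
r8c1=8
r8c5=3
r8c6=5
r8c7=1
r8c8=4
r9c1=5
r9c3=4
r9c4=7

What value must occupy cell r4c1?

Cell r4c1 itself could take any of {4, 7} by direct elimination.
Consider where 4 can go in box 4.
r4c2 is out (column 2 already has a 4). r4c3 is out (column 3 already has a 4). r5c2 is out (row 5 already has a 4). r5c3 is out (row 5 already has a 4). The remaining empty cells in box 4 are similarly blocked.
So the only cell in box 4 that can hold 4 is r4c1.
Therefore r4c1 = 4.

4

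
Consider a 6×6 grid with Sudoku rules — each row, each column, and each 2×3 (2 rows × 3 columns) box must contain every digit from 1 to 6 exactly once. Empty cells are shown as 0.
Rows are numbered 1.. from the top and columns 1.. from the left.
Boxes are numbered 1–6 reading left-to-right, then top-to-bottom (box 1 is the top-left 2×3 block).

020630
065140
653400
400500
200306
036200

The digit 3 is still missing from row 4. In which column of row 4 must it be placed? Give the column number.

Consider where 3 can go in row 4.
row 4, column 2 is out (column 2 already has a 3).
row 4, column 3 is out (column 3 already has a 3).
row 4, column 5 is out (column 5 already has a 3).
So the only cell in row 4 that can hold 3 is row 4, column 6.
That is column 6.

6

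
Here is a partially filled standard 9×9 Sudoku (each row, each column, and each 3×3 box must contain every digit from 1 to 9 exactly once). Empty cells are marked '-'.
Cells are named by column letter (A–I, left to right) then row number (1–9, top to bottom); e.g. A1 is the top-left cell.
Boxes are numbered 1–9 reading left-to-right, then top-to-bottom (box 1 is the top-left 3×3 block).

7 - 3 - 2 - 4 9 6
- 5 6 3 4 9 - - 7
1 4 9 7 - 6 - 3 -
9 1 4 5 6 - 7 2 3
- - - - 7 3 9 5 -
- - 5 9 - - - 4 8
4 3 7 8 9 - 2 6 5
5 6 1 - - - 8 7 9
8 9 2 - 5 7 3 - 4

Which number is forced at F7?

Row 7 already contains {2, 3, 4, 5, 6, 7, 8, 9}.
Column F already contains {3, 6, 7, 9}.
Its 3×3 block (box 8) already contains {5, 7, 8, 9}.
The only value from 1–9 not eliminated is 1, so F7 = 1.

1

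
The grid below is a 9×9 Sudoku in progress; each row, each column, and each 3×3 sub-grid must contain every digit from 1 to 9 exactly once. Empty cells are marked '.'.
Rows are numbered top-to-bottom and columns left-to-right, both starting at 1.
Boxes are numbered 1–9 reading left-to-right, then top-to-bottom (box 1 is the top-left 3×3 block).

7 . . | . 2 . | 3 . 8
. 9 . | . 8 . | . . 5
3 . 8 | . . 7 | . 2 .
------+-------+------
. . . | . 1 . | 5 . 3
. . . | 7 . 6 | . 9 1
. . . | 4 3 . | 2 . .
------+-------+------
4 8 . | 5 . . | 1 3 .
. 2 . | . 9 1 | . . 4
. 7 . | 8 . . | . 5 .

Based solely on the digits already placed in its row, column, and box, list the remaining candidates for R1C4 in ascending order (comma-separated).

1,6,9

Row 1 already contains {2, 3, 7, 8}.
Column 4 already contains {4, 5, 7, 8}.
Its 3×3 block (box 2) already contains {2, 7, 8}.
Removing those from 1–9 leaves {1, 6, 9} as the candidates for R1C4.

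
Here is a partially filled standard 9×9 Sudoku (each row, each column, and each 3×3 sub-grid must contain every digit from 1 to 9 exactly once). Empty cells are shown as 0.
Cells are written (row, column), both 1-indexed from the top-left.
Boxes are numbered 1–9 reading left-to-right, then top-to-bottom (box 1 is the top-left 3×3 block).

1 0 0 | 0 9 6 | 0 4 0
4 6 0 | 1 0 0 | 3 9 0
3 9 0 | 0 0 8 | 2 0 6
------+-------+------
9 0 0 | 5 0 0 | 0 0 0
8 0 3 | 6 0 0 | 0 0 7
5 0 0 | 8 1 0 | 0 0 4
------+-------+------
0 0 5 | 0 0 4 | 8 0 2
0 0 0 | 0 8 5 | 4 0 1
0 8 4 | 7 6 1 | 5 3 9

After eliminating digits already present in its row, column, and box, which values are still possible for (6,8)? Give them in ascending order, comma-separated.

Row 6 already contains {1, 4, 5, 8}.
Column 8 already contains {3, 4, 9}.
Its 3×3 block (box 6) already contains {4, 7}.
Removing those from 1–9 leaves {2, 6} as the candidates for (6,8).

2,6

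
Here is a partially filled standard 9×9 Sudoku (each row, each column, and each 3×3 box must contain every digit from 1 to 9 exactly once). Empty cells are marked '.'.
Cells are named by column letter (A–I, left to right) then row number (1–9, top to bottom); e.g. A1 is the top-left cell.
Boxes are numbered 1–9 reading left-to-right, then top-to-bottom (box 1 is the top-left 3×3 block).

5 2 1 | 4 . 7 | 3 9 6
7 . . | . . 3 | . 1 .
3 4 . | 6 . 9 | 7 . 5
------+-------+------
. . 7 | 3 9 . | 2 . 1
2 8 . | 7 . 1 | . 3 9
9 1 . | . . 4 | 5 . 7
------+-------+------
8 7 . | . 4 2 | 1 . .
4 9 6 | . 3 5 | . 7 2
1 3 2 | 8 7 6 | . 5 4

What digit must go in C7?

Row 7 already contains {1, 2, 4, 7, 8}.
Column C already contains {1, 2, 6, 7}.
Its 3×3 block (box 7) already contains {1, 2, 3, 4, 6, 7, 8, 9}.
The only value from 1–9 not eliminated is 5, so C7 = 5.

5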